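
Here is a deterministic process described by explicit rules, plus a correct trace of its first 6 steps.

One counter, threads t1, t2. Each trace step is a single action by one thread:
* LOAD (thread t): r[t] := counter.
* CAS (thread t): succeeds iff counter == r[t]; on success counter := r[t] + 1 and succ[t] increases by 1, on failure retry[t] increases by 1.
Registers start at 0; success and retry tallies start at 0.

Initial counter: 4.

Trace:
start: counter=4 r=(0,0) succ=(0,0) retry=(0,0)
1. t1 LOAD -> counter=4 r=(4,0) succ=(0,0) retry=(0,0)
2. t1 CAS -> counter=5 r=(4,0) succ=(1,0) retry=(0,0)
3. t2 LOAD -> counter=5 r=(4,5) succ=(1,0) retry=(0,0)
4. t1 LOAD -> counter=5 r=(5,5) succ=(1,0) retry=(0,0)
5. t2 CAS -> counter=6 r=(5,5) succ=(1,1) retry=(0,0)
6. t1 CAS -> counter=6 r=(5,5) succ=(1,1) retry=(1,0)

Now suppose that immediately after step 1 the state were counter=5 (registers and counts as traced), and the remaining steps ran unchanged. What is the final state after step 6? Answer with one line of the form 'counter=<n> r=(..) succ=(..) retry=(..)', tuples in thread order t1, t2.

state after step 1 := counter=5 r=(4,0) succ=(0,0) retry=(0,0)
2. t1 CAS -> counter=5 r=(4,0) succ=(0,0) retry=(1,0)
3. t2 LOAD -> counter=5 r=(4,5) succ=(0,0) retry=(1,0)
4. t1 LOAD -> counter=5 r=(5,5) succ=(0,0) retry=(1,0)
5. t2 CAS -> counter=6 r=(5,5) succ=(0,1) retry=(1,0)
6. t1 CAS -> counter=6 r=(5,5) succ=(0,1) retry=(2,0)

counter=6 r=(5,5) succ=(0,1) retry=(2,0)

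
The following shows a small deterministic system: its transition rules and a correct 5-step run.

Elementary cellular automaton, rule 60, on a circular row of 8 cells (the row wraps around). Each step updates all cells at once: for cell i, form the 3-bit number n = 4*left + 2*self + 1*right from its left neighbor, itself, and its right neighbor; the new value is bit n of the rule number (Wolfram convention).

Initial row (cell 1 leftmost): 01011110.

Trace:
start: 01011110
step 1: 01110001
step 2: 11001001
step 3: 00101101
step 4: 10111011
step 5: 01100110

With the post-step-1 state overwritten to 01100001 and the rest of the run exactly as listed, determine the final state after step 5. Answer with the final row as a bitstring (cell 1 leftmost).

state after step 1 := 01100001
step 2: 11010001
step 3: 00111001
step 4: 10100101
step 5: 01110111

01110111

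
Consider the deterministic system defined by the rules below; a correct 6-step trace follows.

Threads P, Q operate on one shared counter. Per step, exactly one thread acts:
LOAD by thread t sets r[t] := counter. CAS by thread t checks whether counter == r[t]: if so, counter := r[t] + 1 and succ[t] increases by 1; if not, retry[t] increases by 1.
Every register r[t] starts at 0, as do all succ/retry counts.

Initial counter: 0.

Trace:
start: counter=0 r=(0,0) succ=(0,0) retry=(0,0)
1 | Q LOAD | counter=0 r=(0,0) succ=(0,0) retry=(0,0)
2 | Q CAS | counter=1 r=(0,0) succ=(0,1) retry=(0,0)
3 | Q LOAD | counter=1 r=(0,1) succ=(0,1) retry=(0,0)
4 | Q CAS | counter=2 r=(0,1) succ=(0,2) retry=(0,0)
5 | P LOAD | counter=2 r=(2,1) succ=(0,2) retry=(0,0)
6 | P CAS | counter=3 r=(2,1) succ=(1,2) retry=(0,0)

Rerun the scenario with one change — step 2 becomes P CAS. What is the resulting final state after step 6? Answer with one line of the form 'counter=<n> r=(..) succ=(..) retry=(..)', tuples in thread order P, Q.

(re-executing from step 2 with the substitution; state before step 2: counter=0 r=(0,0) succ=(0,0) retry=(0,0))
2 | P CAS | counter=1 r=(0,0) succ=(1,0) retry=(0,0)
3 | Q LOAD | counter=1 r=(0,1) succ=(1,0) retry=(0,0)
4 | Q CAS | counter=2 r=(0,1) succ=(1,1) retry=(0,0)
5 | P LOAD | counter=2 r=(2,1) succ=(1,1) retry=(0,0)
6 | P CAS | counter=3 r=(2,1) succ=(2,1) retry=(0,0)

counter=3 r=(2,1) succ=(2,1) retry=(0,0)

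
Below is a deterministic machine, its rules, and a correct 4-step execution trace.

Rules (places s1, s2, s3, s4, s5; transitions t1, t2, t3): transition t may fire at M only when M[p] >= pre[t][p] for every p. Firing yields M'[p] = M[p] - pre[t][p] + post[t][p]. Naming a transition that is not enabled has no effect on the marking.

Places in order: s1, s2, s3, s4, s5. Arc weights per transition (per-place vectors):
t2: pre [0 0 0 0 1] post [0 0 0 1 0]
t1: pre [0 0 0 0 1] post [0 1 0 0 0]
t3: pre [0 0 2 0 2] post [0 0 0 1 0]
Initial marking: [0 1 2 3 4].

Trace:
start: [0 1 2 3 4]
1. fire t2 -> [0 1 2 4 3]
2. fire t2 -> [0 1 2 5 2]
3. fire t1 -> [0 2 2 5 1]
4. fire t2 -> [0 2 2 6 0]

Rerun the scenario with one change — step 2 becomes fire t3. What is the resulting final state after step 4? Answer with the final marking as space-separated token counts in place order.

(re-executing from step 2 with the substitution; state before step 2: [0 1 2 4 3])
2. fire t3 -> [0 1 0 5 1]
3. fire t1 -> [0 2 0 5 0]
4. fire t2 -> [0 2 0 5 0]

0 2 0 5 0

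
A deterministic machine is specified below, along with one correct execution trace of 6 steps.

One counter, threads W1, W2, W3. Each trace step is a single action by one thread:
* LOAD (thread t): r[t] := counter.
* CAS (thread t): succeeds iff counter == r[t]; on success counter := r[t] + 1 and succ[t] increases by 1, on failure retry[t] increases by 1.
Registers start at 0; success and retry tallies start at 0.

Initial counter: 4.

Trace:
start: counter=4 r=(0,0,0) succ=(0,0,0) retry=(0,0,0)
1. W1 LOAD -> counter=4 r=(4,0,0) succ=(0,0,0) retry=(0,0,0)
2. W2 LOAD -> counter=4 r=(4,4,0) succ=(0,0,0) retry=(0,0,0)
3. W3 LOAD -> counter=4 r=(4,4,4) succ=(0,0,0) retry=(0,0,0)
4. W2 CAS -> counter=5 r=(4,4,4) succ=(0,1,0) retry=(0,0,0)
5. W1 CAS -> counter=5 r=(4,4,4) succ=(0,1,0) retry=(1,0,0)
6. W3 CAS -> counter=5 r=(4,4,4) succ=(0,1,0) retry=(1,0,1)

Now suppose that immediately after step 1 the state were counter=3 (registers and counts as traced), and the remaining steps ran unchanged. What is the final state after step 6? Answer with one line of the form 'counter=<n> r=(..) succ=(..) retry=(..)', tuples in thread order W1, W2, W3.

counter=5 r=(4,3,3) succ=(1,1,0) retry=(0,0,1)

state after step 1 := counter=3 r=(4,0,0) succ=(0,0,0) retry=(0,0,0)
2. W2 LOAD -> counter=3 r=(4,3,0) succ=(0,0,0) retry=(0,0,0)
3. W3 LOAD -> counter=3 r=(4,3,3) succ=(0,0,0) retry=(0,0,0)
4. W2 CAS -> counter=4 r=(4,3,3) succ=(0,1,0) retry=(0,0,0)
5. W1 CAS -> counter=5 r=(4,3,3) succ=(1,1,0) retry=(0,0,0)
6. W3 CAS -> counter=5 r=(4,3,3) succ=(1,1,0) retry=(0,0,1)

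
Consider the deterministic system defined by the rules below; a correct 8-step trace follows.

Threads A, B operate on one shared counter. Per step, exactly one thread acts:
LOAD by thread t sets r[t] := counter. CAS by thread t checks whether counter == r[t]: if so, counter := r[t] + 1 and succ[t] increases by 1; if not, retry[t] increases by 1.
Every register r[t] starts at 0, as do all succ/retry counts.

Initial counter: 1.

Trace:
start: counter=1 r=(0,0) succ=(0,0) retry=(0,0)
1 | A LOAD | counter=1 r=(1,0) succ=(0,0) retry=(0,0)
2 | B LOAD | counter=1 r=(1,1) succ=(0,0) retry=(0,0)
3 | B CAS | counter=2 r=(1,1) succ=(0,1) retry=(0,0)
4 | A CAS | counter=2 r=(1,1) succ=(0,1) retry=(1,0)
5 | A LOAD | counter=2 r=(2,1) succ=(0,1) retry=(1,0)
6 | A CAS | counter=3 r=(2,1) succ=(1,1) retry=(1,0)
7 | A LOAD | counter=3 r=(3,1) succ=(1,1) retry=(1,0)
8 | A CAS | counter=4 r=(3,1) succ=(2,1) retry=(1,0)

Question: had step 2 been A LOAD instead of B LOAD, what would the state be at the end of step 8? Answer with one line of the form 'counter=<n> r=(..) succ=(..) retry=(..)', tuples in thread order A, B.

counter=4 r=(3,0) succ=(3,0) retry=(0,1)

(re-executing from step 2 with the substitution; state before step 2: counter=1 r=(1,0) succ=(0,0) retry=(0,0))
2 | A LOAD | counter=1 r=(1,0) succ=(0,0) retry=(0,0)
3 | B CAS | counter=1 r=(1,0) succ=(0,0) retry=(0,1)
4 | A CAS | counter=2 r=(1,0) succ=(1,0) retry=(0,1)
5 | A LOAD | counter=2 r=(2,0) succ=(1,0) retry=(0,1)
6 | A CAS | counter=3 r=(2,0) succ=(2,0) retry=(0,1)
7 | A LOAD | counter=3 r=(3,0) succ=(2,0) retry=(0,1)
8 | A CAS | counter=4 r=(3,0) succ=(3,0) retry=(0,1)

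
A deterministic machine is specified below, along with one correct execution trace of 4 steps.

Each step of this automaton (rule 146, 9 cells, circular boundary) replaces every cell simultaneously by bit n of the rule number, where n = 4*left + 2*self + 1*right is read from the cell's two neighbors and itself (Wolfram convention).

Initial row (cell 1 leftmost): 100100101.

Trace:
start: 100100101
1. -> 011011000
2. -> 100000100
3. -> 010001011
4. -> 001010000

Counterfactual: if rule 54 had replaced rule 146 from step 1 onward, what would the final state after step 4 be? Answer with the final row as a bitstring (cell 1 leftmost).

(re-executing steps 1..4 under rule 54; state before step 1: 100100101)
1. -> 011111110
2. -> 100000001
3. -> 010000010
4. -> 111000111

111000111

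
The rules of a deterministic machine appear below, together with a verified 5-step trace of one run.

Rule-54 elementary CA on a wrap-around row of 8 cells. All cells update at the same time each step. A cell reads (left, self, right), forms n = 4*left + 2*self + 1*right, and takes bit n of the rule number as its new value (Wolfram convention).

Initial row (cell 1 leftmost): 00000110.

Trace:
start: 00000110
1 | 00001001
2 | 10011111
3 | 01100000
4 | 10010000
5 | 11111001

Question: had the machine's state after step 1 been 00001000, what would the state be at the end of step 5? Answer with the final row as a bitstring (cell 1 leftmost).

state after step 1 := 00001000
2 | 00011100
3 | 00100010
4 | 01110111
5 | 10001000

10001000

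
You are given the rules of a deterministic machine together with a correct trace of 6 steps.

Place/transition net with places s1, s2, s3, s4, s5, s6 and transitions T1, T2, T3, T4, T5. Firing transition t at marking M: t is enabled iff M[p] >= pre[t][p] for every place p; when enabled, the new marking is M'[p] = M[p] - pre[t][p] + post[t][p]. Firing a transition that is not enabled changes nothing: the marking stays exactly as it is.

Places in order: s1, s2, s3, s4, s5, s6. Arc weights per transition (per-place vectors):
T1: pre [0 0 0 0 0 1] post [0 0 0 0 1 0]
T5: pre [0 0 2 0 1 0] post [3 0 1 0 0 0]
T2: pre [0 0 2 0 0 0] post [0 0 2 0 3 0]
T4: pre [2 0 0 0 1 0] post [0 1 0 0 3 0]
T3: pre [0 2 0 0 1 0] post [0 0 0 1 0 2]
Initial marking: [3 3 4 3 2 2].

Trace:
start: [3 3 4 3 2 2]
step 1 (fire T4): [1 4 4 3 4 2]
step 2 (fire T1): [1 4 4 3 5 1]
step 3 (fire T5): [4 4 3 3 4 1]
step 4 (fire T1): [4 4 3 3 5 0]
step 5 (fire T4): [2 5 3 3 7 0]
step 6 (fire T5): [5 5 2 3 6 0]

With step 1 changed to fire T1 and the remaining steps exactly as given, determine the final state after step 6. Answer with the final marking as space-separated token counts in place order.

(re-executing from step 1 with the substitution; state before step 1: [3 3 4 3 2 2])
step 1 (fire T1): [3 3 4 3 3 1]
step 2 (fire T1): [3 3 4 3 4 0]
step 3 (fire T5): [6 3 3 3 3 0]
step 4 (fire T1): [6 3 3 3 3 0]
step 5 (fire T4): [4 4 3 3 5 0]
step 6 (fire T5): [7 4 2 3 4 0]

7 4 2 3 4 0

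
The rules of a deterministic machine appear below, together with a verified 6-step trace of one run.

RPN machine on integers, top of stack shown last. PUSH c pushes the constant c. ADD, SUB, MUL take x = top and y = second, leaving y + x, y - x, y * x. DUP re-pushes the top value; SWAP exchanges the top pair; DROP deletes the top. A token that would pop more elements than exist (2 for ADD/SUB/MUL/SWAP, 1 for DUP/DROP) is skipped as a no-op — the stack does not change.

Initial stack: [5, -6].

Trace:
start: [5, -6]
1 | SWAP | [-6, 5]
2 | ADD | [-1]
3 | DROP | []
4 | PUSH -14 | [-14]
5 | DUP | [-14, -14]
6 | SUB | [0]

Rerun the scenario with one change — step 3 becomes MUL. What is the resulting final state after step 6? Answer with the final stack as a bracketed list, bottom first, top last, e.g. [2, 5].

(re-executing from step 3 with the substitution; state before step 3: [-1])
3 | MUL | [-1]
4 | PUSH -14 | [-1, -14]
5 | DUP | [-1, -14, -14]
6 | SUB | [-1, 0]

[-1, 0]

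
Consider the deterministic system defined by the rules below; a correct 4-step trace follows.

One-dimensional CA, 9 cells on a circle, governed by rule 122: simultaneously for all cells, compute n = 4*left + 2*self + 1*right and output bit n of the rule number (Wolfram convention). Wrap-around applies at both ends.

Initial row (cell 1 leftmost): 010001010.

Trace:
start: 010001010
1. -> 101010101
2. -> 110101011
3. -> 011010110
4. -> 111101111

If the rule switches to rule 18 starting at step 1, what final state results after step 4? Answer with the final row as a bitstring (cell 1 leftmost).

(re-executing steps 1..4 under rule 18; state before step 1: 010001010)
1. -> 101010001
2. -> 000001010
3. -> 000010001
4. -> 100101010

100101010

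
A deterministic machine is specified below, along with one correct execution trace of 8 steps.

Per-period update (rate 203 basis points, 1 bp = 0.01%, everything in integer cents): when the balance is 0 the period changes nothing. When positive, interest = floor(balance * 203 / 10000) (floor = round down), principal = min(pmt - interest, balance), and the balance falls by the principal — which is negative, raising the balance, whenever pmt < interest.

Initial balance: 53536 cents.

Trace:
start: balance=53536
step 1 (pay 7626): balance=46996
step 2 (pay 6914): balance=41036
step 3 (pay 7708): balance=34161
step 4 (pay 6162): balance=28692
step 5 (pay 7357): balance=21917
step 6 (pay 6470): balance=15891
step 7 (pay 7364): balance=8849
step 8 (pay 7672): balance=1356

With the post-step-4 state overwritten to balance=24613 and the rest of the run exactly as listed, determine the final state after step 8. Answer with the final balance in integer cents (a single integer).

state after step 4 := balance=24613
step 5 (pay 7357): balance=17755
step 6 (pay 6470): balance=11645
step 7 (pay 7364): balance=4517
step 8 (pay 7672): balance=0

0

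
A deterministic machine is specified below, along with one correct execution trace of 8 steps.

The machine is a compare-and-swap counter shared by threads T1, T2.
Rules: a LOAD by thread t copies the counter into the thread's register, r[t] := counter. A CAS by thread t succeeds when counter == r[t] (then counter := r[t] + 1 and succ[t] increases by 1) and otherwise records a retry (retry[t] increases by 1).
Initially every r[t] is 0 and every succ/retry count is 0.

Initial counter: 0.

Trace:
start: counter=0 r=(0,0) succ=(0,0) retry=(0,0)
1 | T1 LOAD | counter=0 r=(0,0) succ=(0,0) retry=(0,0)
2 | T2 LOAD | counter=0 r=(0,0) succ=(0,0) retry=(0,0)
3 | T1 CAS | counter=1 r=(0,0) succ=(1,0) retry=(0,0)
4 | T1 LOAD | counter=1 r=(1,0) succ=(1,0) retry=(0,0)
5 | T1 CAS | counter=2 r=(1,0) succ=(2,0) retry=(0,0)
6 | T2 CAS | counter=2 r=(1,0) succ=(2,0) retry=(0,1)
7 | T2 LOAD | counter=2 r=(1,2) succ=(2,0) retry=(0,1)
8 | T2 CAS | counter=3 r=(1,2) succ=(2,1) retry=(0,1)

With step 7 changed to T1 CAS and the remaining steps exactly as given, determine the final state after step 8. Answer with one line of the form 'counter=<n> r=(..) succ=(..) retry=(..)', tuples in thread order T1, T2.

(re-executing from step 7 with the substitution; state before step 7: counter=2 r=(1,0) succ=(2,0) retry=(0,1))
7 | T1 CAS | counter=2 r=(1,0) succ=(2,0) retry=(1,1)
8 | T2 CAS | counter=2 r=(1,0) succ=(2,0) retry=(1,2)

counter=2 r=(1,0) succ=(2,0) retry=(1,2)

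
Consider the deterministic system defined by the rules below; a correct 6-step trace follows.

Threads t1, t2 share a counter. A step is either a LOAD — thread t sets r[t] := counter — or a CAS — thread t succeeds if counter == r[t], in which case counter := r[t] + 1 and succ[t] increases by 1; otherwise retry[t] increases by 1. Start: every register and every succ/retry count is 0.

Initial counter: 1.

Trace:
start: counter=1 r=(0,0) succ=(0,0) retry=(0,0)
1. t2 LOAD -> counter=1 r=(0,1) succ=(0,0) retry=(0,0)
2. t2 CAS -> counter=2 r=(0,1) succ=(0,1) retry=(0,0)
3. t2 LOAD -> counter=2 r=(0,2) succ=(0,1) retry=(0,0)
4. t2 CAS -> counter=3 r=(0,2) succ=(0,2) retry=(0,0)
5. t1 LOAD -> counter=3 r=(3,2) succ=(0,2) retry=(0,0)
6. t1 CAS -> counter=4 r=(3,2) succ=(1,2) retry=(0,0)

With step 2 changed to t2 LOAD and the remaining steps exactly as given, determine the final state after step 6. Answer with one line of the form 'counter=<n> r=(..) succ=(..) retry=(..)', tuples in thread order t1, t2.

(re-executing from step 2 with the substitution; state before step 2: counter=1 r=(0,1) succ=(0,0) retry=(0,0))
2. t2 LOAD -> counter=1 r=(0,1) succ=(0,0) retry=(0,0)
3. t2 LOAD -> counter=1 r=(0,1) succ=(0,0) retry=(0,0)
4. t2 CAS -> counter=2 r=(0,1) succ=(0,1) retry=(0,0)
5. t1 LOAD -> counter=2 r=(2,1) succ=(0,1) retry=(0,0)
6. t1 CAS -> counter=3 r=(2,1) succ=(1,1) retry=(0,0)

counter=3 r=(2,1) succ=(1,1) retry=(0,0)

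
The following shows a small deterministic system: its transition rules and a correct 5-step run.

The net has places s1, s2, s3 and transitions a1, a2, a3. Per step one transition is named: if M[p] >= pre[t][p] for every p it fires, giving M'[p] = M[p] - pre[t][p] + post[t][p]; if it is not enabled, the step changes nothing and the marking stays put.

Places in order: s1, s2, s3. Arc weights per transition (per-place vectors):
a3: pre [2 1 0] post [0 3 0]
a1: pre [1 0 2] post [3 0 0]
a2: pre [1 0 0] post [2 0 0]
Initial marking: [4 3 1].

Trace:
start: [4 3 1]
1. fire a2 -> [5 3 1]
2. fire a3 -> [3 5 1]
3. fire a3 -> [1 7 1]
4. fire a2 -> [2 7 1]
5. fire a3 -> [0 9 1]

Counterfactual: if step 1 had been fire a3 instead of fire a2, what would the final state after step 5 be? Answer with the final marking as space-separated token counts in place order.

0 7 1

(re-executing from step 1 with the substitution; state before step 1: [4 3 1])
1. fire a3 -> [2 5 1]
2. fire a3 -> [0 7 1]
3. fire a3 -> [0 7 1]
4. fire a2 -> [0 7 1]
5. fire a3 -> [0 7 1]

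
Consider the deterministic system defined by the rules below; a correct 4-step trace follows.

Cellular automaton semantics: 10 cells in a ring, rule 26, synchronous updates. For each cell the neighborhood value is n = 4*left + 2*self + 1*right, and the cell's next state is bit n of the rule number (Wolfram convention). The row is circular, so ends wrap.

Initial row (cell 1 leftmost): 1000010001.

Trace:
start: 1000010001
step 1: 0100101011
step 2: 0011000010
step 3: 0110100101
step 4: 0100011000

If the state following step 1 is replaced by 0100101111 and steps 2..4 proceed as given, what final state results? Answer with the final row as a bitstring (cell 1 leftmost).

state after step 1 := 0100101111
step 2: 0011001000
step 3: 0110110100
step 4: 1100100010

1100100010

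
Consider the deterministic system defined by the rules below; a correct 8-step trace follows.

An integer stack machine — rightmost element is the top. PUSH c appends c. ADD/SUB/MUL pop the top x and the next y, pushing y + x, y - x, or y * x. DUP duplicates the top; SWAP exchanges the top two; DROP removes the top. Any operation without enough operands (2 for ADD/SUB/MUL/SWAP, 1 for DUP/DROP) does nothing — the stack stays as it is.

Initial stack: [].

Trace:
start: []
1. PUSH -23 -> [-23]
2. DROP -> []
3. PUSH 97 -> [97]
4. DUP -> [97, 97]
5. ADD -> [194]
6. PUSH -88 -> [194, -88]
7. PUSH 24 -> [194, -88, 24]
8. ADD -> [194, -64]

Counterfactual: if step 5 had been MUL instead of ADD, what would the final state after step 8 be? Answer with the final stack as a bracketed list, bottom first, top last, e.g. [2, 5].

[9409, -64]

(re-executing from step 5 with the substitution; state before step 5: [97, 97])
5. MUL -> [9409]
6. PUSH -88 -> [9409, -88]
7. PUSH 24 -> [9409, -88, 24]
8. ADD -> [9409, -64]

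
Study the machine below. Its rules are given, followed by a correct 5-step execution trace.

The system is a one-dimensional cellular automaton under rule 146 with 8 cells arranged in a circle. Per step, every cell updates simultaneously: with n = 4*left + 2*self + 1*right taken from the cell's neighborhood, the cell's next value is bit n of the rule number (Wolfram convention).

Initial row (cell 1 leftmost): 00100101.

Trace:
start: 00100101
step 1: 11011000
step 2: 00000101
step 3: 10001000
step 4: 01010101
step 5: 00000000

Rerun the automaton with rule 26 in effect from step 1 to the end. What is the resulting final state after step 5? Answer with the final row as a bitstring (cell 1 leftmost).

(re-executing steps 1..5 under rule 26; state before step 1: 00100101)
step 1: 11011000
step 2: 10010101
step 3: 01100001
step 4: 01010010
step 5: 10001101

10001101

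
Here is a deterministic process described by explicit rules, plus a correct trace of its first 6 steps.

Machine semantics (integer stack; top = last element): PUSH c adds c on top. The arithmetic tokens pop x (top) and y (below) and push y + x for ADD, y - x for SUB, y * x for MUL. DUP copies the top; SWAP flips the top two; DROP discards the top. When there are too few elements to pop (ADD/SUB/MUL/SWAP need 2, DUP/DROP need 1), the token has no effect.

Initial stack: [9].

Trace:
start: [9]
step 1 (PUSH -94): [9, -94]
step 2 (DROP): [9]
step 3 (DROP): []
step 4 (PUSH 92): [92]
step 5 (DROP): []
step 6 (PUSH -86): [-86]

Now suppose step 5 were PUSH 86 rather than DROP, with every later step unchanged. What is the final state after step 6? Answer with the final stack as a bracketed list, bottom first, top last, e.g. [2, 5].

(re-executing from step 5 with the substitution; state before step 5: [92])
step 5 (PUSH 86): [92, 86]
step 6 (PUSH -86): [92, 86, -86]

[92, 86, -86]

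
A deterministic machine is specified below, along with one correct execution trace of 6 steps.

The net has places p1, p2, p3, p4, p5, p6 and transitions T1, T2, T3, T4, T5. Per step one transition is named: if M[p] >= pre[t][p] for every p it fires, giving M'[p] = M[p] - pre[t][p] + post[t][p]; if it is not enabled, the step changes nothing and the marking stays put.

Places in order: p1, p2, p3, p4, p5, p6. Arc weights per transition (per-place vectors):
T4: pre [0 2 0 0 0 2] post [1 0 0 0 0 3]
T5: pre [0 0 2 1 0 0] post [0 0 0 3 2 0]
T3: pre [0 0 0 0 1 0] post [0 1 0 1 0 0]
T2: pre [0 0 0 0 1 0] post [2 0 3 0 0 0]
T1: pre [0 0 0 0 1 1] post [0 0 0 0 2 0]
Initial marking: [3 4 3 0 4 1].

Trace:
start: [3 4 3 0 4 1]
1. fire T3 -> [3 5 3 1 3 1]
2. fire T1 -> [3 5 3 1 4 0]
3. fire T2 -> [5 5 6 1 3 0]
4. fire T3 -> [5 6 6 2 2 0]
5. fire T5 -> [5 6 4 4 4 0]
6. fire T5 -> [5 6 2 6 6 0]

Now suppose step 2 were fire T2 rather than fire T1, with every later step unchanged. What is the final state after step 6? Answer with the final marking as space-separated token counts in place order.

7 6 5 6 4 1

(re-executing from step 2 with the substitution; state before step 2: [3 5 3 1 3 1])
2. fire T2 -> [5 5 6 1 2 1]
3. fire T2 -> [7 5 9 1 1 1]
4. fire T3 -> [7 6 9 2 0 1]
5. fire T5 -> [7 6 7 4 2 1]
6. fire T5 -> [7 6 5 6 4 1]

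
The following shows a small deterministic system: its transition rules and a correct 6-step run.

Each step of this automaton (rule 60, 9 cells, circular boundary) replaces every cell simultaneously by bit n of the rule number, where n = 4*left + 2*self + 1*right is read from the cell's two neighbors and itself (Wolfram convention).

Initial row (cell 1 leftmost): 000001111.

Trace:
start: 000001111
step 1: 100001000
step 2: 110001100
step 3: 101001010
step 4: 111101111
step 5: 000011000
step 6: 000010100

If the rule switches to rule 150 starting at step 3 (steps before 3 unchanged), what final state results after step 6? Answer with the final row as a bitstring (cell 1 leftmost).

011011000

(re-executing steps 3..6 under rule 150; state before step 3: 110001100)
step 3: 001010011
step 4: 111011100
step 5: 010001011
step 6: 011011000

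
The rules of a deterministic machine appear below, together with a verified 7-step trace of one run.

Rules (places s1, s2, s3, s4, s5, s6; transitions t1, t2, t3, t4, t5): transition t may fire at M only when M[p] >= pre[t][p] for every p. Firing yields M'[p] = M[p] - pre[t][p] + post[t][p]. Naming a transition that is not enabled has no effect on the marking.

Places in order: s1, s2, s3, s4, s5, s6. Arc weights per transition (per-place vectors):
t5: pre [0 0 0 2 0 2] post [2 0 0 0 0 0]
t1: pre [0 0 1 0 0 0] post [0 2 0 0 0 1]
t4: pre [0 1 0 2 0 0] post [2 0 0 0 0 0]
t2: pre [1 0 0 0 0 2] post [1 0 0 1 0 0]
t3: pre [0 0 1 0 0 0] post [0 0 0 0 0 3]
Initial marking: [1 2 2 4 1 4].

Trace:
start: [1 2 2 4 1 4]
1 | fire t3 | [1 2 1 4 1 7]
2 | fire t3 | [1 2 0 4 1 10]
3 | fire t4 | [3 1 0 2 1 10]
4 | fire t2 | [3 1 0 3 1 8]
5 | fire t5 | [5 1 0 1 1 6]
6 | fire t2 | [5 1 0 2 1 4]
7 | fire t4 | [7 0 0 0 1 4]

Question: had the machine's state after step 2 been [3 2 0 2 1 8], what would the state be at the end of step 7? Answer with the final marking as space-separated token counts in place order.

state after step 2 := [3 2 0 2 1 8]
3 | fire t4 | [5 1 0 0 1 8]
4 | fire t2 | [5 1 0 1 1 6]
5 | fire t5 | [5 1 0 1 1 6]
6 | fire t2 | [5 1 0 2 1 4]
7 | fire t4 | [7 0 0 0 1 4]

7 0 0 0 1 4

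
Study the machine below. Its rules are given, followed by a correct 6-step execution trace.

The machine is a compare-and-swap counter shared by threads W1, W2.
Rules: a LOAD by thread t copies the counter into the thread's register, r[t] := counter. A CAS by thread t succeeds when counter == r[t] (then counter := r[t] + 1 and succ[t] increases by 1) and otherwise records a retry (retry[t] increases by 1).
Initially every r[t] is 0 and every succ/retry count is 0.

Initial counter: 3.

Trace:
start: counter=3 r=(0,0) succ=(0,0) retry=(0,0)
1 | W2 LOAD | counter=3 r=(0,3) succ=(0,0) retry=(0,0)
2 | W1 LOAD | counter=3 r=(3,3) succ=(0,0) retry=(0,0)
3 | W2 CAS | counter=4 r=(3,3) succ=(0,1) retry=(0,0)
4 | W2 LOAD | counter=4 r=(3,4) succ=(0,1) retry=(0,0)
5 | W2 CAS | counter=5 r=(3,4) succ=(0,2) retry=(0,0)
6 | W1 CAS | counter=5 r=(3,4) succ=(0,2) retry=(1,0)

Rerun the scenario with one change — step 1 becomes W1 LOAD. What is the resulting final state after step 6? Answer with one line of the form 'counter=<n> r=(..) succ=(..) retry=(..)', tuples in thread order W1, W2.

(re-executing from step 1 with the substitution; state before step 1: counter=3 r=(0,0) succ=(0,0) retry=(0,0))
1 | W1 LOAD | counter=3 r=(3,0) succ=(0,0) retry=(0,0)
2 | W1 LOAD | counter=3 r=(3,0) succ=(0,0) retry=(0,0)
3 | W2 CAS | counter=3 r=(3,0) succ=(0,0) retry=(0,1)
4 | W2 LOAD | counter=3 r=(3,3) succ=(0,0) retry=(0,1)
5 | W2 CAS | counter=4 r=(3,3) succ=(0,1) retry=(0,1)
6 | W1 CAS | counter=4 r=(3,3) succ=(0,1) retry=(1,1)

counter=4 r=(3,3) succ=(0,1) retry=(1,1)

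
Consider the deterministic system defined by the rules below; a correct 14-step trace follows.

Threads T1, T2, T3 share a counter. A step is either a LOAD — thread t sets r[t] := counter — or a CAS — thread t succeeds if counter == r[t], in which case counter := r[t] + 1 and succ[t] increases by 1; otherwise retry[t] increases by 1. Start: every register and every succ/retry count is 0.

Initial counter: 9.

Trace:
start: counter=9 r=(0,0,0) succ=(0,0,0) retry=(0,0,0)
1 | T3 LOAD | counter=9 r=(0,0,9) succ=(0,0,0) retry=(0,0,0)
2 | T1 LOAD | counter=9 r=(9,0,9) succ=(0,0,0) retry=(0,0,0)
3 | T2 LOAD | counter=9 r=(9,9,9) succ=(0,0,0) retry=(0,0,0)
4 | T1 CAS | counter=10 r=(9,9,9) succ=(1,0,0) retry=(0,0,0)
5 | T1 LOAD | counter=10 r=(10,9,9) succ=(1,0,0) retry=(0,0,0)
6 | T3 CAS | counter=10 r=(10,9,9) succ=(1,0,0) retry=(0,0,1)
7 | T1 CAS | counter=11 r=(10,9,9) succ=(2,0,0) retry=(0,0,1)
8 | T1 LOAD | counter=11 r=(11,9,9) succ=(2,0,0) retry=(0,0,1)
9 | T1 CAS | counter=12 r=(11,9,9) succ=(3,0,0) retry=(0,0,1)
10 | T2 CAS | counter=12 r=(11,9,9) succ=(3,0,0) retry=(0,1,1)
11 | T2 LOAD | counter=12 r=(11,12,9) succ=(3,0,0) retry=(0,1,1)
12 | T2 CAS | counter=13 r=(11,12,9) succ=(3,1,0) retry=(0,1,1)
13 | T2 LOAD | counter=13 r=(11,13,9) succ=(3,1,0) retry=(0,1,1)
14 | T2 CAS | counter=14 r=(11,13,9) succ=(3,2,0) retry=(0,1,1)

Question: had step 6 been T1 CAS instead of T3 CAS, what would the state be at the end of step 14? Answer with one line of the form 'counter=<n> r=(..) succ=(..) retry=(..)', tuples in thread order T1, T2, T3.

(re-executing from step 6 with the substitution; state before step 6: counter=10 r=(10,9,9) succ=(1,0,0) retry=(0,0,0))
6 | T1 CAS | counter=11 r=(10,9,9) succ=(2,0,0) retry=(0,0,0)
7 | T1 CAS | counter=11 r=(10,9,9) succ=(2,0,0) retry=(1,0,0)
8 | T1 LOAD | counter=11 r=(11,9,9) succ=(2,0,0) retry=(1,0,0)
9 | T1 CAS | counter=12 r=(11,9,9) succ=(3,0,0) retry=(1,0,0)
10 | T2 CAS | counter=12 r=(11,9,9) succ=(3,0,0) retry=(1,1,0)
11 | T2 LOAD | counter=12 r=(11,12,9) succ=(3,0,0) retry=(1,1,0)
12 | T2 CAS | counter=13 r=(11,12,9) succ=(3,1,0) retry=(1,1,0)
13 | T2 LOAD | counter=13 r=(11,13,9) succ=(3,1,0) retry=(1,1,0)
14 | T2 CAS | counter=14 r=(11,13,9) succ=(3,2,0) retry=(1,1,0)

counter=14 r=(11,13,9) succ=(3,2,0) retry=(1,1,0)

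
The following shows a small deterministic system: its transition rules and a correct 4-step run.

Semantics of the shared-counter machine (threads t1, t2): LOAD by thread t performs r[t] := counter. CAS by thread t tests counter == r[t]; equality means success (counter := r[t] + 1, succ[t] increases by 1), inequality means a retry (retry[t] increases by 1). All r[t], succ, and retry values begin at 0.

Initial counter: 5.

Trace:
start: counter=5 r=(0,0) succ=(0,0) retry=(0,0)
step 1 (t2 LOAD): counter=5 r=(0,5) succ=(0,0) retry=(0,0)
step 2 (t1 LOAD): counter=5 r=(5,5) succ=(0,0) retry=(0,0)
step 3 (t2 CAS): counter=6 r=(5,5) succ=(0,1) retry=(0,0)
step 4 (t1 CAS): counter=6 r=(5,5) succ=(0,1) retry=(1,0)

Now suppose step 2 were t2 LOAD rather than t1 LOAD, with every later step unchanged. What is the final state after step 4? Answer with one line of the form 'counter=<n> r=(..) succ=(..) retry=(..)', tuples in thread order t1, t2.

(re-executing from step 2 with the substitution; state before step 2: counter=5 r=(0,5) succ=(0,0) retry=(0,0))
step 2 (t2 LOAD): counter=5 r=(0,5) succ=(0,0) retry=(0,0)
step 3 (t2 CAS): counter=6 r=(0,5) succ=(0,1) retry=(0,0)
step 4 (t1 CAS): counter=6 r=(0,5) succ=(0,1) retry=(1,0)

counter=6 r=(0,5) succ=(0,1) retry=(1,0)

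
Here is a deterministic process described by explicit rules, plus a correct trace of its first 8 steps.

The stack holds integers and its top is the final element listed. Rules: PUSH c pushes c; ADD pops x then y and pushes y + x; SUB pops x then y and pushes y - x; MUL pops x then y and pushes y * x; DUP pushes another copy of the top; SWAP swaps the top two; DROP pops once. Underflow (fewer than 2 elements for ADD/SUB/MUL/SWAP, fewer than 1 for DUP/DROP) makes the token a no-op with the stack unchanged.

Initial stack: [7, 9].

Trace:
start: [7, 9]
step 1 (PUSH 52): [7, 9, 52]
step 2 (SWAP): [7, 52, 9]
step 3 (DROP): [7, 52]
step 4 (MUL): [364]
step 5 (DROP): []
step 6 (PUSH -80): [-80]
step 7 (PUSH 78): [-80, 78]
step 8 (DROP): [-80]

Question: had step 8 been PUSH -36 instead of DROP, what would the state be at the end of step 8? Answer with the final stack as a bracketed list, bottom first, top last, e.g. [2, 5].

(re-executing from step 8 with the substitution; state before step 8: [-80, 78])
step 8 (PUSH -36): [-80, 78, -36]

[-80, 78, -36]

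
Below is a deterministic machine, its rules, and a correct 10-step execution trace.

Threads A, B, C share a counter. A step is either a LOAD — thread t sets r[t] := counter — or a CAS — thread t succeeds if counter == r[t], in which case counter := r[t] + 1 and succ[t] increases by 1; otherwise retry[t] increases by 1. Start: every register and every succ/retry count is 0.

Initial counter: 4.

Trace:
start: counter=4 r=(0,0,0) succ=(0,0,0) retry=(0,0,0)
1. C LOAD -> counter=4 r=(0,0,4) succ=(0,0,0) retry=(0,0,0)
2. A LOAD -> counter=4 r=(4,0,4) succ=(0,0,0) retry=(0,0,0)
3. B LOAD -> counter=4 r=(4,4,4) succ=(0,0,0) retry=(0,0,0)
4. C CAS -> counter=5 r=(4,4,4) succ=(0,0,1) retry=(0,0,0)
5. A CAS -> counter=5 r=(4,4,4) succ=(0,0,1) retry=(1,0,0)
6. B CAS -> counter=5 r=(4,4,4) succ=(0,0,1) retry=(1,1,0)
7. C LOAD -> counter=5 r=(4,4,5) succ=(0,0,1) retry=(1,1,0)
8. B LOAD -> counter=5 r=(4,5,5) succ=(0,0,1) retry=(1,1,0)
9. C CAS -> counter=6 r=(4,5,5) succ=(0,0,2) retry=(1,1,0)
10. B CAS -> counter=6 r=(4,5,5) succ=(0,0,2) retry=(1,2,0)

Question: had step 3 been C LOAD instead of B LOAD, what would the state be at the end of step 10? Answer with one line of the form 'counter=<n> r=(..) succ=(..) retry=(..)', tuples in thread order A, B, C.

counter=6 r=(4,5,5) succ=(0,0,2) retry=(1,2,0)

(re-executing from step 3 with the substitution; state before step 3: counter=4 r=(4,0,4) succ=(0,0,0) retry=(0,0,0))
3. C LOAD -> counter=4 r=(4,0,4) succ=(0,0,0) retry=(0,0,0)
4. C CAS -> counter=5 r=(4,0,4) succ=(0,0,1) retry=(0,0,0)
5. A CAS -> counter=5 r=(4,0,4) succ=(0,0,1) retry=(1,0,0)
6. B CAS -> counter=5 r=(4,0,4) succ=(0,0,1) retry=(1,1,0)
7. C LOAD -> counter=5 r=(4,0,5) succ=(0,0,1) retry=(1,1,0)
8. B LOAD -> counter=5 r=(4,5,5) succ=(0,0,1) retry=(1,1,0)
9. C CAS -> counter=6 r=(4,5,5) succ=(0,0,2) retry=(1,1,0)
10. B CAS -> counter=6 r=(4,5,5) succ=(0,0,2) retry=(1,2,0)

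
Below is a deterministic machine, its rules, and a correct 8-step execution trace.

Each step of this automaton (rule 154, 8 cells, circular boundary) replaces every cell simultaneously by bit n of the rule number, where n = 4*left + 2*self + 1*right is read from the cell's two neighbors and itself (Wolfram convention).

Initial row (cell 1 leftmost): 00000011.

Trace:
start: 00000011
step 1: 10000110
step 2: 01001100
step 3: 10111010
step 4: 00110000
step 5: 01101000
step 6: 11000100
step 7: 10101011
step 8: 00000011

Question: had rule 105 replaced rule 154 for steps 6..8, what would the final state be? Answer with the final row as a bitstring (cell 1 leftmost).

01100010

(re-executing steps 6..8 under rule 105; state before step 6: 01101000)
step 6: 01110011
step 7: 11010011
step 8: 01100010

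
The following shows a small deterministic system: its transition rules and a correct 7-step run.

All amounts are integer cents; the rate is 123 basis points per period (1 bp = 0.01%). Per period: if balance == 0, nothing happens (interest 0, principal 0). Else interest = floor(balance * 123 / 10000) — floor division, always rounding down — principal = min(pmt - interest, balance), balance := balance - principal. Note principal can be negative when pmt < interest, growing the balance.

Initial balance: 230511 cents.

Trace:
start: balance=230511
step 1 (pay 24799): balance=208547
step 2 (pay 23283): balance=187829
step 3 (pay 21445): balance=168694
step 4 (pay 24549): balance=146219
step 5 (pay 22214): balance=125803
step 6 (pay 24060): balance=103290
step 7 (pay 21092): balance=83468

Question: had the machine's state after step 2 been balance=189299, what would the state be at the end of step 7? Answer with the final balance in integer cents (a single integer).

85032

state after step 2 := balance=189299
step 3 (pay 21445): balance=170182
step 4 (pay 24549): balance=147726
step 5 (pay 22214): balance=127329
step 6 (pay 24060): balance=104835
step 7 (pay 21092): balance=85032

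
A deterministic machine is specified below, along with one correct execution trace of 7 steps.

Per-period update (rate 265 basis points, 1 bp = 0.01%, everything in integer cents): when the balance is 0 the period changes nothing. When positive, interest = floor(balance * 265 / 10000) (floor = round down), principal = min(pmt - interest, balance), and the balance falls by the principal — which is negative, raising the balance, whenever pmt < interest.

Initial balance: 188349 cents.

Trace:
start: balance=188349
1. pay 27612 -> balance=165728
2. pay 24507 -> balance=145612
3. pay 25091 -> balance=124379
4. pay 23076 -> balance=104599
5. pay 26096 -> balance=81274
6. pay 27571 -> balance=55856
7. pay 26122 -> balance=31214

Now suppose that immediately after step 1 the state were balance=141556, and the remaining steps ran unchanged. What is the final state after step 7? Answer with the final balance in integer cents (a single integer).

state after step 1 := balance=141556
2. pay 24507 -> balance=120800
3. pay 25091 -> balance=98910
4. pay 23076 -> balance=78455
5. pay 26096 -> balance=54438
6. pay 27571 -> balance=28309
7. pay 26122 -> balance=2937

2937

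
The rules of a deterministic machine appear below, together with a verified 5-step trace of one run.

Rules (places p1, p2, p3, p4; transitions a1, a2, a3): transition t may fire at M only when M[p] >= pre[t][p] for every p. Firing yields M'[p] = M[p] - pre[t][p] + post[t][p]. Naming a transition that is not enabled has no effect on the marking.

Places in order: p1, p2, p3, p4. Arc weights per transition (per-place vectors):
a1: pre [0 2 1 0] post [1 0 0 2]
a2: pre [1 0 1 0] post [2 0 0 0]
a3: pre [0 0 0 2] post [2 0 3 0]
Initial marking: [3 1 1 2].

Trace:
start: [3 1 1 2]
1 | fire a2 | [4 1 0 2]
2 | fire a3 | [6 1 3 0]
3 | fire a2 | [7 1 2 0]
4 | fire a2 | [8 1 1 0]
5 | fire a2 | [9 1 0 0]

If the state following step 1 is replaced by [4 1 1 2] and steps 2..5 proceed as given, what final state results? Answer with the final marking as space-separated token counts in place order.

9 1 1 0

state after step 1 := [4 1 1 2]
2 | fire a3 | [6 1 4 0]
3 | fire a2 | [7 1 3 0]
4 | fire a2 | [8 1 2 0]
5 | fire a2 | [9 1 1 0]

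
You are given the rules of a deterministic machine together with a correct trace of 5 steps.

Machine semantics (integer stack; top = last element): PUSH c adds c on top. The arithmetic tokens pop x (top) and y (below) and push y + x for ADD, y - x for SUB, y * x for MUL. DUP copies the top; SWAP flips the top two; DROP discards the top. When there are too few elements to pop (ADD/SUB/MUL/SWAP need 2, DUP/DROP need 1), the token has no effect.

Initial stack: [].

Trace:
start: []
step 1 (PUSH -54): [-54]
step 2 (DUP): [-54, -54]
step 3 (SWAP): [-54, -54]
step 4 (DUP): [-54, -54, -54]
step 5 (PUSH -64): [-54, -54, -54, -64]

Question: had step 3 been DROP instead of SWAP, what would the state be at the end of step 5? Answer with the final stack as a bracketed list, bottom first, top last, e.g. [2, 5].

(re-executing from step 3 with the substitution; state before step 3: [-54, -54])
step 3 (DROP): [-54]
step 4 (DUP): [-54, -54]
step 5 (PUSH -64): [-54, -54, -64]

[-54, -54, -64]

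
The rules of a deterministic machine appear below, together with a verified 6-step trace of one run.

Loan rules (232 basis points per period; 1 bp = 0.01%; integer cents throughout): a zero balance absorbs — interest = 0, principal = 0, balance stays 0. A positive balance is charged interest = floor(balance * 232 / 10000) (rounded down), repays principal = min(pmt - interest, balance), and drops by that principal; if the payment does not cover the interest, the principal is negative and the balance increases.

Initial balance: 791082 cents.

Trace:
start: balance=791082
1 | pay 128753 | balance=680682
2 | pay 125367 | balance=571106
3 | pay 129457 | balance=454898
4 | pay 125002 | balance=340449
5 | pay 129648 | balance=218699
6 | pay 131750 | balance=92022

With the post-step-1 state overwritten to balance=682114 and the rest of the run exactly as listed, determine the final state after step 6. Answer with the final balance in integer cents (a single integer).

93630

state after step 1 := balance=682114
2 | pay 125367 | balance=572572
3 | pay 129457 | balance=456398
4 | pay 125002 | balance=341984
5 | pay 129648 | balance=220270
6 | pay 131750 | balance=93630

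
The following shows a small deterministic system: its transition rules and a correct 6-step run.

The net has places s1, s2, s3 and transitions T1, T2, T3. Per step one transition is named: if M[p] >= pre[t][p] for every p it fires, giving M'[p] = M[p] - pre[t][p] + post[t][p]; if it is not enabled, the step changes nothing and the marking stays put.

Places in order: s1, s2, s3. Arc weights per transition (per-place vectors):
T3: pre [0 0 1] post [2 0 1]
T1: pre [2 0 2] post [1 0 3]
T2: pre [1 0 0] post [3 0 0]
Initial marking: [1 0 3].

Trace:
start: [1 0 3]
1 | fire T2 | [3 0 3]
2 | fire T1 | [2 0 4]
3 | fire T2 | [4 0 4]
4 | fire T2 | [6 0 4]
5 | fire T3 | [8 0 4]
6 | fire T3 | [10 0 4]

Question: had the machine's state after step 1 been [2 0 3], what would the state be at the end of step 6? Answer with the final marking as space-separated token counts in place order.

9 0 4

state after step 1 := [2 0 3]
2 | fire T1 | [1 0 4]
3 | fire T2 | [3 0 4]
4 | fire T2 | [5 0 4]
5 | fire T3 | [7 0 4]
6 | fire T3 | [9 0 4]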